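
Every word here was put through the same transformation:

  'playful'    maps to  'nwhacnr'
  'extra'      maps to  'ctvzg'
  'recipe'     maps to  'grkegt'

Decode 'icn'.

The output letters match the input read backwards, each shifted +2: playful reversed is lufyalp. The word is reversed, then every letter is shifted forward by 2.
Undoing it on icn: shift back: i−2=g, c−2=a, n−2=l → gal; then reverse → lag.

lag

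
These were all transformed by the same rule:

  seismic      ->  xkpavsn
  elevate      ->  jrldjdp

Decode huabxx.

Each letter shifts forward by (position + 5), i.e. 5, 6, 7, … — the shift grows by one for each successive letter.
Decoding huabxx: h−5=c, u−6=o, a−7=t, b−8=t, x−9=o, x−10=n.

cotton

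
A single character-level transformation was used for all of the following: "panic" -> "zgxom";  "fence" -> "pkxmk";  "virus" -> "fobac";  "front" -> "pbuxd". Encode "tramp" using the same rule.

dbgwz

The shift depends on letter class: consonant p→z is +10, but vowel a→g is +6. Two shifts are in play — +6 for a/e/i/o/u, +10 for every other letter.
Applying it to tramp: t(cons)+10=d, r(cons)+10=b, a(vowel)+6=g, m(cons)+10=w, p(cons)+10=z.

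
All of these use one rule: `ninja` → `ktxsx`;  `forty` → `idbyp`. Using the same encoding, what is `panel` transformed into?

voxkz

The output letters match the input read backwards, each shifted +10: ninja reversed is ajnin. Read the word backwards and shift each letter +10.
On panel: reverse → lenap; then shift: l+10=v, e+10=o, n+10=x, a+10=k, p+10=z.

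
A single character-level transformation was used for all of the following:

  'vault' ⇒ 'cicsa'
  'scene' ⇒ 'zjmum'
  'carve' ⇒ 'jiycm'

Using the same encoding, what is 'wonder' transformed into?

dwukmy

The shift depends on letter class: consonant v→c is +7, but vowel a→i is +8. Vowels shift forward by 8 and consonants shift forward by 7.
On wonder: w(cons)+7=d, o(vowel)+8=w, n(cons)+7=u, d(cons)+7=k, e(vowel)+8=m, r(cons)+7=y.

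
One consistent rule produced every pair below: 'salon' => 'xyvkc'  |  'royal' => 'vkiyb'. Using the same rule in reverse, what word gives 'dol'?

bet

The output letters match the input read backwards, each shifted +10: salon reversed is nolas. The word is reversed, then every letter is shifted forward by 10.
Decoding dol: shift back: d−10=t, o−10=e, l−10=b → teb; then reverse → bet.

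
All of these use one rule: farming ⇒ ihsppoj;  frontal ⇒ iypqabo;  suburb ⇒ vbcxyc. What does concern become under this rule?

Shifts by position in farming: pos 0: f→i (+3), pos 1: a→h (+7), pos 2: r→s (+1), pos 3: m→p (+3), pos 4: i→p (+7), pos 5: n→o (+1) — repeating every 3. A repeating key of period 3 is used — shifts +3, +7, +1 over and over.
Applying it to concern: c+3=f, o+7=v, n+1=o, c+3=f, e+7=l, r+1=s, n+3=q.

fvoflsq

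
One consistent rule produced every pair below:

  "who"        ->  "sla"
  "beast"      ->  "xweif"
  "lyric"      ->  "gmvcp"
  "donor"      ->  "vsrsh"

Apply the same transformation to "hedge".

ikhil

The output letters match the input read backwards, each shifted +4: who reversed is ohw. Read the word backwards and shift each letter +4.
On hedge: reverse → egdeh; then shift: e+4=i, g+4=k, d+4=h, e+4=i, h+4=l.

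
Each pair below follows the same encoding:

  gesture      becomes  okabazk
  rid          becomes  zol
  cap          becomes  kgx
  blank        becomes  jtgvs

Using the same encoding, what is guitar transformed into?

The shift depends on letter class: consonant g→o is +8, but vowel e→k is +6. Vowels shift forward by 6 and consonants shift forward by 8.
For guitar: g(cons)+8=o, u(vowel)+6=a, i(vowel)+6=o, t(cons)+8=b, a(vowel)+6=g, r(cons)+8=z.

oaobgz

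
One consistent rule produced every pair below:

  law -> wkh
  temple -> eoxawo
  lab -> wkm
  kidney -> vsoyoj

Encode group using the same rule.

rcyea

The rule splits by letter class: vowels +10, consonants +11.
For group: g(cons)+11=r, r(cons)+11=c, o(vowel)+10=y, u(vowel)+10=e, p(cons)+11=a.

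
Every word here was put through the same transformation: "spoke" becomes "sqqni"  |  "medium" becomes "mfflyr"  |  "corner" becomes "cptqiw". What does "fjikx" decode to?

fight

The shift increases by 1 at each position, starting from +0: 0, 1, 2, ….
Undoing it on fjikx: f−0=f, j−1=i, i−2=g, k−3=h, x−4=t.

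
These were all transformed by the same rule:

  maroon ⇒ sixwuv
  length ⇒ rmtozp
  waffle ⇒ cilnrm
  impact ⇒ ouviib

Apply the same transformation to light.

Shifts by position in maroon: pos 0: m→s (+6), pos 1: a→i (+8), pos 2: r→x (+6), pos 3: o→w (+8) — repeating every 2. A repeating key of period 2 is used — shifts +6, +8 over and over.
Applying it to light: l+6=r, i+8=q, g+6=m, h+8=p, t+6=z.

rqmpz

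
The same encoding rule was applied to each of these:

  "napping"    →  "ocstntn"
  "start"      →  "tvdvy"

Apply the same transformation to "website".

xgewnzl

In napping: n→o is +1, a→c is +2, p→s is +3, p→t is +4 — the shift increases by 1 each position. The shift increases by 1 at each position, starting from +1: 1, 2, 3, ….
Applying it to website: w+1=x, e+2=g, b+3=e, s+4=w, i+5=n, t+6=z, e+7=l.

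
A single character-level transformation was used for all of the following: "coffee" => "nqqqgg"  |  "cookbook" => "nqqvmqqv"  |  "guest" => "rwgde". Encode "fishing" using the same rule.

qkdskyr

The shift depends on letter class: consonant c→n is +11, but vowel o→q is +2. Two shifts are in play — +2 for a/e/i/o/u, +11 for every other letter.
For fishing: f(cons)+11=q, i(vowel)+2=k, s(cons)+11=d, h(cons)+11=s, i(vowel)+2=k, n(cons)+11=y, g(cons)+11=r.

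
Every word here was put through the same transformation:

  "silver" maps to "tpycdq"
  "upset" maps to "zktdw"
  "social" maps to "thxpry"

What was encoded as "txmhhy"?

s(18)→t(19) and i(8)→p(15) fit y≡3x+17 (mod 26); the inverse of 3 mod 26 is 9. Each letter's alphabet position (a=0..z=25) is mapped through 3·x+17 mod 26 — an affine cipher.
Undoing it on txmhhy: t(19)→9·(19−17)≡18=s; x(23)→9·(23−17)≡2=c; m(12)→9·(12−17)≡7=h; h(7)→9·(7−17)≡14=o; h(7)→9·(7−17)≡14=o; y(24)→9·(24−17)≡11=l (all mod 26).

school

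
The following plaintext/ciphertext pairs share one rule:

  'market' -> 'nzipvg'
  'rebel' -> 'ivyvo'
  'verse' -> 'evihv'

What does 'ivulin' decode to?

Each pair mirrors across the alphabet (m↔n, a↔z, r↔i): positions sum to 25. Each letter is replaced by its mirror in the alphabet: a↔z, b↔y, c↔x, and so on (the Atbash cipher).
Undoing it on ivulin: i↔r, v↔e, u↔f, l↔o, i↔r, n↔m.

reform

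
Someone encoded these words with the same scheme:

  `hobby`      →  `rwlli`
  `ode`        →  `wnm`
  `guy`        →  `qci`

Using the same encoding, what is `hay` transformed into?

The shift depends on letter class: consonant h→r is +10, but vowel o→w is +8. Two shifts are in play — +8 for a/e/i/o/u, +10 for every other letter.
On hay: h(cons)+10=r, a(vowel)+8=i, y(cons)+10=i.

rii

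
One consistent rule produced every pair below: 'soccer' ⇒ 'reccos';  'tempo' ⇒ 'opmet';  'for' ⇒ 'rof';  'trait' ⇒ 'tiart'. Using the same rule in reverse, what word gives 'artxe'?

extra

The output letters match the input read backwards: soccer reversed is reccos. It's just the letters in reverse order.
Decoding artxe: then reverse → extra.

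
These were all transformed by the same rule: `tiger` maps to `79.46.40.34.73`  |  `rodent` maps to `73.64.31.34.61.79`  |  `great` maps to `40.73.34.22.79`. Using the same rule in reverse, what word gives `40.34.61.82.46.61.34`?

The formula is n = 3×(alphabet index, a=1) + 19.
Reversing it on 40.34.61.82.46.61.34: 40→(40−19)÷3=7=g, 34→(34−19)÷3=5=e, 61→(61−19)÷3=14=n, 82→(82−19)÷3=21=u, 46→(46−19)÷3=9=i, 61→(61−19)÷3=14=n, 34→(34−19)÷3=5=e.

genuine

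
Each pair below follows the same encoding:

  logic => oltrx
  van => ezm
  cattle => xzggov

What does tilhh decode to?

gross

Each pair mirrors across the alphabet (l↔o, o↔l, g↔t): positions sum to 25. This is the alphabet-reversal cipher (Atbash): a becomes z, b becomes y, etc.
Decoding tilhh: t↔g, i↔r, l↔o, h↔s, h↔s.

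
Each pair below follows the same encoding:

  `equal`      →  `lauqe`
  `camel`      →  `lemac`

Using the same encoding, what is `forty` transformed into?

ytrof

The output letters match the input read backwards: equal reversed is lauqe. It's just the letters in reverse order.
For forty: reverse → ytrof.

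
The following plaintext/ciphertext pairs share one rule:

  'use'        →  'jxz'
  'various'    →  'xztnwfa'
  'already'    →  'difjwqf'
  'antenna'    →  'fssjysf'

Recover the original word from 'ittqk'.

flood

The output letters match the input read backwards, each shifted +5: use reversed is esu. Read the word backwards and shift each letter +5.
Reversing it on ittqk: shift back: i−5=d, t−5=o, t−5=o, q−5=l, k−5=f → doolf; then reverse → flood.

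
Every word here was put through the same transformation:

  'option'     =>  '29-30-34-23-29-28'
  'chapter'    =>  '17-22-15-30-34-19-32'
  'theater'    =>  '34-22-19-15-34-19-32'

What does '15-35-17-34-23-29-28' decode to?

The number is (letter's place in the alphabet, a=1) + 14.
Reversing it on 15-35-17-34-23-29-28: 15→(15−14)÷1=1=a, 35→(35−14)÷1=21=u, 17→(17−14)÷1=3=c, 34→(34−14)÷1=20=t, 23→(23−14)÷1=9=i, 29→(29−14)÷1=15=o, 28→(28−14)÷1=14=n.

auction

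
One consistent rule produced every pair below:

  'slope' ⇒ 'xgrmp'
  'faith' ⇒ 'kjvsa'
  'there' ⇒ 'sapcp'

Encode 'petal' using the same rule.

mpsjg

s(18)→x(23) and l(11)→g(6) fit y≡21x+9 (mod 26); the inverse of 21 mod 26 is 5. Treating letters as 0–25, the rule is x ↦ 21x + 9 (mod 26).
Applying it to petal: p(15)→21·15+9≡12=m; e(4)→21·4+9≡15=p; t(19)→21·19+9≡18=s; a(0)→21·0+9≡9=j; l(11)→21·11+9≡6=g (all mod 26).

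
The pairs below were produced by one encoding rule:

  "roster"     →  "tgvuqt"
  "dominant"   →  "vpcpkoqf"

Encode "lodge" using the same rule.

The output letters match the input read backwards, each shifted +2: roster reversed is retsor. The word is reversed, then every letter is shifted forward by 2.
For lodge: reverse → egdol; then shift: e+2=g, g+2=i, d+2=f, o+2=q, l+2=n.

gifqn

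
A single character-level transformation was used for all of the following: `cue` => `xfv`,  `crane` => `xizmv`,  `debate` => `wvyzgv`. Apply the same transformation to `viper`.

Each letter is replaced by its mirror in the alphabet: a↔z, b↔y, c↔x, and so on (the Atbash cipher).
Applying it to viper: v↔e, i↔r, p↔k, e↔v, r↔i.

erkvi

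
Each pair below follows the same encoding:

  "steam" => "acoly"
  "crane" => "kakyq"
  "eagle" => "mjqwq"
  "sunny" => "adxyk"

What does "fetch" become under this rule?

nndnt

In steam: s→a is +8, t→c is +9, e→o is +10, a→l is +11 — the shift increases by 1 each position. The shift increases by 1 at each position, starting from +8: 8, 9, 10, ….
For fetch: f+8=n, e+9=n, t+10=d, c+11=n, h+12=t.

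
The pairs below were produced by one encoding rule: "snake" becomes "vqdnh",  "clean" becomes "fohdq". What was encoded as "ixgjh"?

Compare letters: s→v is +3, n→q is +3, a→d is +3 — a constant shift. It's a constant shift of +3 (ROT3).
Reversing it on ixgjh: i−3=f, x−3=u, g−3=d, j−3=g, h−3=e.

fudge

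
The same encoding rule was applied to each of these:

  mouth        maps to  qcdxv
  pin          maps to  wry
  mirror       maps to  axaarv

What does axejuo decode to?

flavor

The output letters match the input read backwards, each shifted +9: mouth reversed is htuom. The word is reversed, then every letter is shifted forward by 9.
Decoding axejuo: shift back: a−9=r, x−9=o, e−9=v, j−9=a, u−9=l, o−9=f → rovalf; then reverse → flavor.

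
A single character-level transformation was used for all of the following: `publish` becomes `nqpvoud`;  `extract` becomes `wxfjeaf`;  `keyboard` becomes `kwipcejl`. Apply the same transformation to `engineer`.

wrsorwwj

p(15)→n(13) and u(20)→q(16) fit y≡11x+4 (mod 26); the inverse of 11 mod 26 is 19. This is an affine cipher: with a=0,…,z=25, each position x becomes (11x+4) mod 26.
On engineer: e(4)→11·4+4≡22=w; n(13)→11·13+4≡17=r; g(6)→11·6+4≡18=s; i(8)→11·8+4≡14=o; n(13)→11·13+4≡17=r; e(4)→11·4+4≡22=w; e(4)→11·4+4≡22=w; r(17)→11·17+4≡9=j (all mod 26).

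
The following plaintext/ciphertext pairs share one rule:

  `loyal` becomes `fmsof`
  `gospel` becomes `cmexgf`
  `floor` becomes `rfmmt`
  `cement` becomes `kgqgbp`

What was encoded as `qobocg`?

manage

Treating letters as 0–25, the rule is x ↦ 11x + 14 (mod 26).
Decoding qobocg: q(16)→19·(16−14)≡12=m; o(14)→19·(14−14)≡0=a; b(1)→19·(1−14)≡13=n; o(14)→19·(14−14)≡0=a; c(2)→19·(2−14)≡6=g; g(6)→19·(6−14)≡4=e (all mod 26).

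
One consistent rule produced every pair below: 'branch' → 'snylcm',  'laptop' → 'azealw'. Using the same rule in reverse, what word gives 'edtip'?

The output letters match the input read backwards, each shifted +11: branch reversed is hcnarb. The word is reversed, then every letter is shifted forward by 11.
Undoing it on edtip: shift back: e−11=t, d−11=s, t−11=i, i−11=x, p−11=e → tsixe; then reverse → exist.

exist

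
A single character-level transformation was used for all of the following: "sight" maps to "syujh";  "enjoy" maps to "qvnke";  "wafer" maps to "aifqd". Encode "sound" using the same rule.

s(18)→s(18) and i(8)→y(24) fit y≡15x+8 (mod 26); the inverse of 15 mod 26 is 7. Each letter's alphabet position (a=0..z=25) is mapped through 15·x+8 mod 26 — an affine cipher.
For sound: s(18)→15·18+8≡18=s; o(14)→15·14+8≡10=k; u(20)→15·20+8≡22=w; n(13)→15·13+8≡21=v; d(3)→15·3+8≡1=b (all mod 26).

skwvb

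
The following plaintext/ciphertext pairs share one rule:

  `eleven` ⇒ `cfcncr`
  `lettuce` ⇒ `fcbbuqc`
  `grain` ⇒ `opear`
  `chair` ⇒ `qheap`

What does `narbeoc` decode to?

vintage

e(4)→c(2) and l(11)→f(5) fit y≡19x+4 (mod 26); the inverse of 19 mod 26 is 11. Each letter's alphabet position (a=0..z=25) is mapped through 19·x+4 mod 26 — an affine cipher.
Undoing it on narbeoc: n(13)→11·(13−4)≡21=v; a(0)→11·(0−4)≡8=i; r(17)→11·(17−4)≡13=n; b(1)→11·(1−4)≡19=t; e(4)→11·(4−4)≡0=a; o(14)→11·(14−4)≡6=g; c(2)→11·(2−4)≡4=e (all mod 26).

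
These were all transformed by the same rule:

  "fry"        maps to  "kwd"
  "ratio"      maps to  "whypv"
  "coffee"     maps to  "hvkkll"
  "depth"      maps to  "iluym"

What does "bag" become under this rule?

The shift depends on letter class: consonant f→k is +5, but vowel a→h is +7. Vowels shift forward by 7 and consonants shift forward by 5.
For bag: b(cons)+5=g, a(vowel)+7=h, g(cons)+5=l.

ghl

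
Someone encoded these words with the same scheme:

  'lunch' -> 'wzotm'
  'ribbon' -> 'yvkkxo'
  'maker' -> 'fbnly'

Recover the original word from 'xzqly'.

l(11)→w(22) and u(20)→z(25) fit y≡9x+1 (mod 26); the inverse of 9 mod 26 is 3. Each letter's alphabet position (a=0..z=25) is mapped through 9·x+1 mod 26 — an affine cipher.
Undoing it on xzqly: x(23)→3·(23−1)≡14=o; z(25)→3·(25−1)≡20=u; q(16)→3·(16−1)≡19=t; l(11)→3·(11−1)≡4=e; y(24)→3·(24−1)≡17=r (all mod 26).

outer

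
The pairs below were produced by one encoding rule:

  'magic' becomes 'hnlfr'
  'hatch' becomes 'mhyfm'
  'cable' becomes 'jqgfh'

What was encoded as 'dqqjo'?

The word is reversed, then every letter is shifted forward by 5.
Undoing it on dqqjo: shift back: d−5=y, q−5=l, q−5=l, j−5=e, o−5=j → yllej; then reverse → jelly.

jelly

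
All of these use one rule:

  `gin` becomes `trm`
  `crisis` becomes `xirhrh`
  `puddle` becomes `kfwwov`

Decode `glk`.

top

Each pair mirrors across the alphabet (g↔t, i↔r, n↔m): positions sum to 25. Letters are reflected about the middle of the alphabet (position → 25−position): Atbash.
Decoding glk: g↔t, l↔o, k↔p.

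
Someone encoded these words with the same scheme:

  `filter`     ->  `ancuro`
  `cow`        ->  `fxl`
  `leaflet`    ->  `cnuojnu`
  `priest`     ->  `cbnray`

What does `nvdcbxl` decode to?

The output letters match the input read backwards, each shifted +9: filter reversed is retlif. Read the word backwards and shift each letter +9.
Reversing it on nvdcbxl: shift back: n−9=e, v−9=m, d−9=u, c−9=t, b−9=s, x−9=o, l−9=c → emutsoc; then reverse → costume.

costume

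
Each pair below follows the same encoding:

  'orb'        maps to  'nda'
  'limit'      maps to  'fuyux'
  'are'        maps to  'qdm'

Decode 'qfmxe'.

slate

The output letters match the input read backwards, each shifted +12: orb reversed is bro. Two steps: reverse the string, then apply a Caesar shift of +12.
Undoing it on qfmxe: shift back: q−12=e, f−12=t, m−12=a, x−12=l, e−12=s → etals; then reverse → slate.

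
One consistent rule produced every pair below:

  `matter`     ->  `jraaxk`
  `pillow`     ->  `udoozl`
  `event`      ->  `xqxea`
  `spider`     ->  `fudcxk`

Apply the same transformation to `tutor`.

m(12)→j(9) and a(0)→r(17) fit y≡21x+17 (mod 26); the inverse of 21 mod 26 is 5. This is an affine cipher: with a=0,…,z=25, each position x becomes (21x+17) mod 26.
Applying it to tutor: t(19)→21·19+17≡0=a; u(20)→21·20+17≡21=v; t(19)→21·19+17≡0=a; o(14)→21·14+17≡25=z; r(17)→21·17+17≡10=k (all mod 26).

avazk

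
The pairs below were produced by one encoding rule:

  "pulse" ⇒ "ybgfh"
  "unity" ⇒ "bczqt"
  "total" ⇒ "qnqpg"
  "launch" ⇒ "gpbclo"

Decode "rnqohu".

mother

Treating letters as 0–25, the rule is x ↦ 11x + 15 (mod 26).
Decoding rnqohu: r(17)→19·(17−15)≡12=m; n(13)→19·(13−15)≡14=o; q(16)→19·(16−15)≡19=t; o(14)→19·(14−15)≡7=h; h(7)→19·(7−15)≡4=e; u(20)→19·(20−15)≡17=r (all mod 26).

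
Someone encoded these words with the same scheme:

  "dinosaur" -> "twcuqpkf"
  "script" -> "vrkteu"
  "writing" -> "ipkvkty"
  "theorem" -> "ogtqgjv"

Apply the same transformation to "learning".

The output letters match the input read backwards, each shifted +2: dinosaur reversed is ruasonid. The word is reversed, then every letter is shifted forward by 2.
For learning: reverse → gninrael; then shift: g+2=i, n+2=p, i+2=k, n+2=p, r+2=t, a+2=c, e+2=g, l+2=n.

ipkptcgn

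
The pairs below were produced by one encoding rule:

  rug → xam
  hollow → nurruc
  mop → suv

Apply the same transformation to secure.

ykiaxk

Compare letters: r→x is +6, u→a is +6, g→m is +6 — a constant shift. Every letter moves 6 places later in the alphabet, wrapping around z→a.
On secure: s+6=y, e+6=k, c+6=i, u+6=a, r+6=x, e+6=k.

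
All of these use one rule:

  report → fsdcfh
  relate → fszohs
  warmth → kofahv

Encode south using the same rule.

gcihv

This is a Caesar cipher with shift 14.
On south: s+14=g, o+14=c, u+14=i, t+14=h, h+14=v.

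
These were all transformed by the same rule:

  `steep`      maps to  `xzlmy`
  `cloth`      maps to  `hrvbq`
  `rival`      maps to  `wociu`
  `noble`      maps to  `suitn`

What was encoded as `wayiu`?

rural

In steep: s→x is +5, t→z is +6, e→l is +7, e→m is +8 — the shift increases by 1 each position. The shift increases by 1 at each position, starting from +5: 5, 6, 7, ….
Undoing it on wayiu: w−5=r, a−6=u, y−7=r, i−8=a, u−9=l.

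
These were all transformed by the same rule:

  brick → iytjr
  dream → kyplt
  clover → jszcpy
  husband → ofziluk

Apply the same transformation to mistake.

The shift depends on letter class: consonant b→i is +7, but vowel i→t is +11. The rule splits by letter class: vowels +11, consonants +7.
For mistake: m(cons)+7=t, i(vowel)+11=t, s(cons)+7=z, t(cons)+7=a, a(vowel)+11=l, k(cons)+7=r, e(vowel)+11=p.

ttzalrp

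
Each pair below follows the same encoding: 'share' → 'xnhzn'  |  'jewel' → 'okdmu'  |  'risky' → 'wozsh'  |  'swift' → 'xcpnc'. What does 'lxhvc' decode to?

In share: s→x is +5, h→n is +6, a→h is +7, r→z is +8 — the shift increases by 1 each position. Each letter shifts forward by (position + 5), i.e. 5, 6, 7, … — the shift grows by one for each successive letter.
Reversing it on lxhvc: l−5=g, x−6=r, h−7=a, v−8=n, c−9=t.

grant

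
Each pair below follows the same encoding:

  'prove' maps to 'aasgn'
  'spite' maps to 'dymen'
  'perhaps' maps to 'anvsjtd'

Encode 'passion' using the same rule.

ajwdrsy

The shifts repeat in a cycle of length 3: positions 0,1,… shift by +11, +9, +4, then the pattern repeats.
Applying it to passion: p+11=a, a+9=j, s+4=w, s+11=d, i+9=r, o+4=s, n+11=y.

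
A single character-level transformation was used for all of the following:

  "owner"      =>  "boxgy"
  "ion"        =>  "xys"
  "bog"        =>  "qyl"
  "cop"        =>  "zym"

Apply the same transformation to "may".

The word is reversed, then every letter is shifted forward by 10.
Applying it to may: reverse → yam; then shift: y+10=i, a+10=k, m+10=w.

ikw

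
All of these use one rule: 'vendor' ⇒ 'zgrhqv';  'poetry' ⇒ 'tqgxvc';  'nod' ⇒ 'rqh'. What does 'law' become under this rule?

The shift depends on letter class: consonant v→z is +4, but vowel e→g is +2. The rule splits by letter class: vowels +2, consonants +4.
On law: l(cons)+4=p, a(vowel)+2=c, w(cons)+4=a.

pca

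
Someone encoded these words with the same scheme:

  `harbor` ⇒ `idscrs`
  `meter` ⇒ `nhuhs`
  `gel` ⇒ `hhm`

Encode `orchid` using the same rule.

The shift depends on letter class: consonant h→i is +1, but vowel a→d is +3. Vowels shift forward by 3 and consonants shift forward by 1.
For orchid: o(vowel)+3=r, r(cons)+1=s, c(cons)+1=d, h(cons)+1=i, i(vowel)+3=l, d(cons)+1=e.

rsdile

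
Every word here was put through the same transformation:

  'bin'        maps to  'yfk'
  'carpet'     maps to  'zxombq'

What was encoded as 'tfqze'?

witch

Compare letters: b→y is +23, i→f is +23, n→k is +23 — a constant shift. Every letter moves 23 places later in the alphabet, wrapping around z→a.
Reversing it on tfqze: t−23=w, f−23=i, q−23=t, z−23=c, e−23=h.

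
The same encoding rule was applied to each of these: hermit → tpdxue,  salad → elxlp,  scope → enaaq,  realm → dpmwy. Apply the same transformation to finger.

rtzrqc

Shifts by position in hermit: pos 0: h→t (+12), pos 1: e→p (+11), pos 2: r→d (+12), pos 3: m→x (+11) — repeating every 2. A repeating key of period 2 is used — shifts +12, +11 over and over.
For finger: f+12=r, i+11=t, n+12=z, g+11=r, e+12=q, r+11=c.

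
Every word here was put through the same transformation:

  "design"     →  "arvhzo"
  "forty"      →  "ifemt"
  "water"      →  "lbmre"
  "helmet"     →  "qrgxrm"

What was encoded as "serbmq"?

d(3)→a(0) and e(4)→r(17) fit y≡17x+1 (mod 26); the inverse of 17 mod 26 is 23. This is an affine cipher: with a=0,…,z=25, each position x becomes (17x+1) mod 26.
Decoding serbmq: s(18)→23·(18−1)≡1=b; e(4)→23·(4−1)≡17=r; r(17)→23·(17−1)≡4=e; b(1)→23·(1−1)≡0=a; m(12)→23·(12−1)≡19=t; q(16)→23·(16−1)≡7=h (all mod 26).

breath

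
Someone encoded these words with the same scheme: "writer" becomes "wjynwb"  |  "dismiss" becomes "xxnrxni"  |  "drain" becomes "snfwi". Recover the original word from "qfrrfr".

The output letters match the input read backwards, each shifted +5: writer reversed is retirw. The word is reversed, then every letter is shifted forward by 5.
Reversing it on qfrrfr: shift back: q−5=l, f−5=a, r−5=m, r−5=m, f−5=a, r−5=m → lammam; then reverse → mammal.

mammal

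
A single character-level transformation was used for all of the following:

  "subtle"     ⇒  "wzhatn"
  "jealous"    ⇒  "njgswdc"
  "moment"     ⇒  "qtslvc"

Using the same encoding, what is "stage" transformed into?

In subtle: s→w is +4, u→z is +5, b→h is +6, t→a is +7 — the shift increases by 1 each position. Each letter shifts forward by (position + 4), i.e. 4, 5, 6, … — the shift grows by one for each successive letter.
For stage: s+4=w, t+5=y, a+6=g, g+7=n, e+8=m.

wygnm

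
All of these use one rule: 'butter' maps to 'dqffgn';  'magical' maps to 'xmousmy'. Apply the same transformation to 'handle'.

qxpzmt

The output letters match the input read backwards, each shifted +12: butter reversed is rettub. Read the word backwards and shift each letter +12.
Applying it to handle: reverse → eldnah; then shift: e+12=q, l+12=x, d+12=p, n+12=z, a+12=m, h+12=t.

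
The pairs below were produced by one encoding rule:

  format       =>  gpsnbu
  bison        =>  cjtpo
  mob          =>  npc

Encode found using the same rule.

gpvoe

It's a constant shift of +1 (ROT1).
Applying it to found: f+1=g, o+1=p, u+1=v, n+1=o, d+1=e.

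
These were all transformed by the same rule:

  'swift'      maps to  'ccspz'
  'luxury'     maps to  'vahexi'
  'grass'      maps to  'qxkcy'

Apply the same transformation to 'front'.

pxyxz

Shifts by position in swift: pos 0: s→c (+10), pos 1: w→c (+6), pos 2: i→s (+10), pos 3: f→p (+10), pos 4: t→z (+6) — repeating every 3. A repeating key of period 3 is used — shifts +10, +6, +10 over and over.
Applying it to front: f+10=p, r+6=x, o+10=y, n+10=x, t+6=z.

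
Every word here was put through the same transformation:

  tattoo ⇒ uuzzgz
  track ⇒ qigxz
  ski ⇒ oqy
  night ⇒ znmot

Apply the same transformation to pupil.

The output letters match the input read backwards, each shifted +6: tattoo reversed is oottat. The word is reversed, then every letter is shifted forward by 6.
For pupil: reverse → lipup; then shift: l+6=r, i+6=o, p+6=v, u+6=a, p+6=v.

rovav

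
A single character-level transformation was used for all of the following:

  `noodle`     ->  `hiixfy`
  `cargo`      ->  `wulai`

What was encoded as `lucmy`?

raise

Compare letters: n→h is +20, o→i is +20, o→i is +20 — a constant shift. This is a Caesar cipher with shift 20.
Decoding lucmy: l−20=r, u−20=a, c−20=i, m−20=s, y−20=e.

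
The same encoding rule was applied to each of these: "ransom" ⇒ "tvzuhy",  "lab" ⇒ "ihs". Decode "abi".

but

The output letters match the input read backwards, each shifted +7: ransom reversed is mosnar. The word is reversed, then every letter is shifted forward by 7.
Undoing it on abi: shift back: a−7=t, b−7=u, i−7=b → tub; then reverse → but.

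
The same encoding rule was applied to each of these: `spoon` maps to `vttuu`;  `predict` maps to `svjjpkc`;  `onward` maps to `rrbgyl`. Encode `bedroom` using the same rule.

The shift increases by 1 at each position, starting from +3: 3, 4, 5, ….
Applying it to bedroom: b+3=e, e+4=i, d+5=i, r+6=x, o+7=v, o+8=w, m+9=v.

eiixvwv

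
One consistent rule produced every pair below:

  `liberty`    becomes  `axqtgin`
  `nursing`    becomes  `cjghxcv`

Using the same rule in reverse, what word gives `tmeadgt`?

Each letter is shifted forward by 15 in the alphabet (a Caesar shift of +15).
Undoing it on tmeadgt: t−15=e, m−15=x, e−15=p, a−15=l, d−15=o, g−15=r, t−15=e.

explore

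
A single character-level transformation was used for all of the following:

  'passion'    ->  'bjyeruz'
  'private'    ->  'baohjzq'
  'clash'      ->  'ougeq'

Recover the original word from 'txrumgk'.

Shifts by position in passion: pos 0: p→b (+12), pos 1: a→j (+9), pos 2: s→y (+6), pos 3: s→e (+12), pos 4: i→r (+9), pos 5: o→u (+6) — repeating every 3. It's a Vigenère-style cipher with numeric key [12,9,6]: position i shifts by key[i mod 3].
Undoing it on txrumgk: t−12=h, x−9=o, r−6=l, u−12=i, m−9=d, g−6=a, k−12=y.

holiday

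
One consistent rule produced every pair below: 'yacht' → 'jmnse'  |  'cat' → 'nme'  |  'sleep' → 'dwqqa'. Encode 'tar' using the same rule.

emc

Two shifts are in play — +12 for a/e/i/o/u, +11 for every other letter.
On tar: t(cons)+11=e, a(vowel)+12=m, r(cons)+11=c.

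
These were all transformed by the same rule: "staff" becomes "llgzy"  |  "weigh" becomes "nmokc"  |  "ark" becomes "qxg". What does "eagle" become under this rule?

krmgk

The output letters match the input read backwards, each shifted +6: staff reversed is ffats. Read the word backwards and shift each letter +6.
On eagle: reverse → elgae; then shift: e+6=k, l+6=r, g+6=m, a+6=g, e+6=k.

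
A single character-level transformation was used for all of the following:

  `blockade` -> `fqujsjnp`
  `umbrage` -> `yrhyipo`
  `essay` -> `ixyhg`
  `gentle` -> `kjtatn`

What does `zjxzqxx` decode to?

version

Letter i (0-indexed) is shifted by i+4, so successive shifts are 4, 5, 6, ….
Undoing it on zjxzqxx: z−4=v, j−5=e, x−6=r, z−7=s, q−8=i, x−9=o, x−10=n.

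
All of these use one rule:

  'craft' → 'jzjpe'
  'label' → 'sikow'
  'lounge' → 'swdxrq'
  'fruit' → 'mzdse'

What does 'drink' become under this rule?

kzrxv

In craft: c→j is +7, r→z is +8, a→j is +9, f→p is +10 — the shift increases by 1 each position. Each letter shifts forward by (position + 7), i.e. 7, 8, 9, … — the shift grows by one for each successive letter.
For drink: d+7=k, r+8=z, i+9=r, n+10=x, k+11=v.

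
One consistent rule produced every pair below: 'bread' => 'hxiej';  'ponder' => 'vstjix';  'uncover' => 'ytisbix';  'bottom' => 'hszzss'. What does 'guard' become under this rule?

myexj

The rule splits by letter class: vowels +4, consonants +6.
On guard: g(cons)+6=m, u(vowel)+4=y, a(vowel)+4=e, r(cons)+6=x, d(cons)+6=j.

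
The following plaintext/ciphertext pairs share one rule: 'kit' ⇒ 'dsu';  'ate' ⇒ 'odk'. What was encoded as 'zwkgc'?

The word is reversed, then every letter is shifted forward by 10.
Decoding zwkgc: shift back: z−10=p, w−10=m, k−10=a, g−10=w, c−10=s → pmaws; then reverse → swamp.

swamp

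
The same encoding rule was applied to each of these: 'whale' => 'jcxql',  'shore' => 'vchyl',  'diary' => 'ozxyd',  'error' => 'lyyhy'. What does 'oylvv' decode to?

Treating letters as 0–25, the rule is x ↦ 23x + 23 (mod 26).
Reversing it on oylvv: o(14)→17·(14−23)≡3=d; y(24)→17·(24−23)≡17=r; l(11)→17·(11−23)≡4=e; v(21)→17·(21−23)≡18=s; v(21)→17·(21−23)≡18=s (all mod 26).

dress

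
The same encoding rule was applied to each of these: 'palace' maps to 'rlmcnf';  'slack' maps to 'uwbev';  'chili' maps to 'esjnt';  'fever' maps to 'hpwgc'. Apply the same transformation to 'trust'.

Shifts by position in palace: pos 0: p→r (+2), pos 1: a→l (+11), pos 2: l→m (+1), pos 3: a→c (+2), pos 4: c→n (+11), pos 5: e→f (+1) — repeating every 3. A repeating key of period 3 is used — shifts +2, +11, +1 over and over.
On trust: t+2=v, r+11=c, u+1=v, s+2=u, t+11=e.

vcvue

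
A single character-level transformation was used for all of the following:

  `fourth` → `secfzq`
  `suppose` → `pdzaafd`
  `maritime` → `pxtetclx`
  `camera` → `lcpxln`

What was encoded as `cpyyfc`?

The output letters match the input read backwards, each shifted +11: fourth reversed is htruof. Two steps: reverse the string, then apply a Caesar shift of +11.
Undoing it on cpyyfc: shift back: c−11=r, p−11=e, y−11=n, y−11=n, f−11=u, c−11=r → rennur; then reverse → runner.

runner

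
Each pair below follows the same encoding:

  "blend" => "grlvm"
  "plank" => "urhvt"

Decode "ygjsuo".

tackle

In blend: b→g is +5, l→r is +6, e→l is +7, n→v is +8 — the shift increases by 1 each position. Each letter shifts forward by (position + 5), i.e. 5, 6, 7, … — the shift grows by one for each successive letter.
Decoding ygjsuo: y−5=t, g−6=a, j−7=c, s−8=k, u−9=l, o−10=e.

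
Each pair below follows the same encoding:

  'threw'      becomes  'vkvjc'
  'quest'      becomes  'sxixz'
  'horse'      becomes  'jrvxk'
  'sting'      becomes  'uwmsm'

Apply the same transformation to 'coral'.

ervfr

In threw: t→v is +2, h→k is +3, r→v is +4, e→j is +5 — the shift increases by 1 each position. The shift increases by 1 at each position, starting from +2: 2, 3, 4, ….
Applying it to coral: c+2=e, o+3=r, r+4=v, a+5=f, l+6=r.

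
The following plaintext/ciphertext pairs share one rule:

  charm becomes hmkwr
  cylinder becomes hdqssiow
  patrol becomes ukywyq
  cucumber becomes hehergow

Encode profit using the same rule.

uwyksy

Two shifts are in play — +10 for a/e/i/o/u, +5 for every other letter.
Applying it to profit: p(cons)+5=u, r(cons)+5=w, o(vowel)+10=y, f(cons)+5=k, i(vowel)+10=s, t(cons)+5=y.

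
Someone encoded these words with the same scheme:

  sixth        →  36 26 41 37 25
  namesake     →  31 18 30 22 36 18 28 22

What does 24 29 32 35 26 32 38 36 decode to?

s is letter #19 and maps to 36: an offset of 17. Each letter is replaced by its alphabet position (a=1..z=26) + 17.
Reversing it on 24 29 32 35 26 32 38 36: 24→(24−17)÷1=7=g, 29→(29−17)÷1=12=l, 32→(32−17)÷1=15=o, 35→(35−17)÷1=18=r, 26→(26−17)÷1=9=i, 32→(32−17)÷1=15=o, 38→(38−17)÷1=21=u, 36→(36−17)÷1=19=s.

glorious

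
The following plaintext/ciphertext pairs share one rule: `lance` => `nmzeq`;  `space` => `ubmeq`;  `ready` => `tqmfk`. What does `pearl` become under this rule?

rqmtx

Shifts by position in lance: pos 0: l→n (+2), pos 1: a→m (+12), pos 2: n→z (+12), pos 3: c→e (+2), pos 4: e→q (+12) — repeating every 3. A repeating key of period 3 is used — shifts +2, +12, +12 over and over.
For pearl: p+2=r, e+12=q, a+12=m, r+2=t, l+12=x.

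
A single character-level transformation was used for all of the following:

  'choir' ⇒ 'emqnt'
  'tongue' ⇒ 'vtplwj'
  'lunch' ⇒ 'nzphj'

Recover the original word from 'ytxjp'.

woven

A repeating key of period 2 is used — shifts +2, +5 over and over.
Undoing it on ytxjp: y−2=w, t−5=o, x−2=v, j−5=e, p−2=n.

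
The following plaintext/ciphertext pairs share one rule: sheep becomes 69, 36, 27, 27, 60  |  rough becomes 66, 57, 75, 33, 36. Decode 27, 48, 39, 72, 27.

s(#19)→69 and h(#8)→36: differences scale by 3, so n = 3·pos + 12. Each letter becomes 3×(its alphabet position, a=1..z=26) + 12.
Decoding 27, 48, 39, 72, 27: 27→(27−12)÷3=5=e, 48→(48−12)÷3=12=l, 39→(39−12)÷3=9=i, 72→(72−12)÷3=20=t, 27→(27−12)÷3=5=e.

elite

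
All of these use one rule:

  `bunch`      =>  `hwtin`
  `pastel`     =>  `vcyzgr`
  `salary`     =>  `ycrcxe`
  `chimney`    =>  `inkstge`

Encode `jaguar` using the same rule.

The shift depends on letter class: consonant b→h is +6, but vowel u→w is +2. Two shifts are in play — +2 for a/e/i/o/u, +6 for every other letter.
Applying it to jaguar: j(cons)+6=p, a(vowel)+2=c, g(cons)+6=m, u(vowel)+2=w, a(vowel)+2=c, r(cons)+6=x.

pcmwcx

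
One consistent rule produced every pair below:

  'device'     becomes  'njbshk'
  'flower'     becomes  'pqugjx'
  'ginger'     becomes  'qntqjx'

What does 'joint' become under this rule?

Shifts by position in device: pos 0: d→n (+10), pos 1: e→j (+5), pos 2: v→b (+6), pos 3: i→s (+10), pos 4: c→h (+5), pos 5: e→k (+6) — repeating every 3. The shifts repeat in a cycle of length 3: positions 0,1,… shift by +10, +5, +6, then the pattern repeats.
For joint: j+10=t, o+5=t, i+6=o, n+10=x, t+5=y.

ttoxy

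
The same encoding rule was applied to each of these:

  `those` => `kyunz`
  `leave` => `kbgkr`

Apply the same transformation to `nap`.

vgt

The output letters match the input read backwards, each shifted +6: those reversed is esoht. The word is reversed, then every letter is shifted forward by 6.
For nap: reverse → pan; then shift: p+6=v, a+6=g, n+6=t.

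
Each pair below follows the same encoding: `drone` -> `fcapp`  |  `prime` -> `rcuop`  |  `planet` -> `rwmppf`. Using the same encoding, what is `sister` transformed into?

Shifts by position in drone: pos 0: d→f (+2), pos 1: r→c (+11), pos 2: o→a (+12), pos 3: n→p (+2), pos 4: e→p (+11) — repeating every 3. A repeating key of period 3 is used — shifts +2, +11, +12 over and over.
On sister: s+2=u, i+11=t, s+12=e, t+2=v, e+11=p, r+12=d.

utevpd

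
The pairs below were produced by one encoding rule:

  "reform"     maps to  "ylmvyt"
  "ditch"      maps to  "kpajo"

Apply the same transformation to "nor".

It's a constant shift of +7 (ROT7).
On nor: n+7=u, o+7=v, r+7=y.

uvy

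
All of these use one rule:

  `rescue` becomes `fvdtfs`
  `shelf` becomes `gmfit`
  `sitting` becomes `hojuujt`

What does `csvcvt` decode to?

suburb

The output letters match the input read backwards, each shifted +1: rescue reversed is eucser. Read the word backwards and shift each letter +1.
Reversing it on csvcvt: shift back: c−1=b, s−1=r, v−1=u, c−1=b, v−1=u, t−1=s → brubus; then reverse → suburb.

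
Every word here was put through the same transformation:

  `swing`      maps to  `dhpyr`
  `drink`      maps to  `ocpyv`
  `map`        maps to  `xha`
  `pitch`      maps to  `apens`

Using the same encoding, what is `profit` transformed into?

The shift depends on letter class: consonant s→d is +11, but vowel i→p is +7. The rule splits by letter class: vowels +7, consonants +11.
Applying it to profit: p(cons)+11=a, r(cons)+11=c, o(vowel)+7=v, f(cons)+11=q, i(vowel)+7=p, t(cons)+11=e.

acvqpe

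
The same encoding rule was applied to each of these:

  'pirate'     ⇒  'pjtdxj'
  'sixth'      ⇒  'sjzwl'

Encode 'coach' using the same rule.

cpcfl

In pirate: p→p is +0, i→j is +1, r→t is +2, a→d is +3 — the shift increases by 1 each position. The shift increases by 1 at each position, starting from +0: 0, 1, 2, ….
On coach: c+0=c, o+1=p, a+2=c, c+3=f, h+4=l.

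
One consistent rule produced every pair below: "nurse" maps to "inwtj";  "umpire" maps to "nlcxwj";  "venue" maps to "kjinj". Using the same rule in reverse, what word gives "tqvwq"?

n(13)→i(8) and u(20)→n(13) fit y≡23x+21 (mod 26); the inverse of 23 mod 26 is 17. Treating letters as 0–25, the rule is x ↦ 23x + 21 (mod 26).
Undoing it on tqvwq: t(19)→17·(19−21)≡18=s; q(16)→17·(16−21)≡19=t; v(21)→17·(21−21)≡0=a; w(22)→17·(22−21)≡17=r; q(16)→17·(16−21)≡19=t (all mod 26).

start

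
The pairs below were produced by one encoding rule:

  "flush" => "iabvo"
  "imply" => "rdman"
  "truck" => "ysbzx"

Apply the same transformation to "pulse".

mbavf

f(5)→i(8) and l(11)→a(0) fit y≡3x+19 (mod 26); the inverse of 3 mod 26 is 9. Treating letters as 0–25, the rule is x ↦ 3x + 19 (mod 26).
On pulse: p(15)→3·15+19≡12=m; u(20)→3·20+19≡1=b; l(11)→3·11+19≡0=a; s(18)→3·18+19≡21=v; e(4)→3·4+19≡5=f (all mod 26).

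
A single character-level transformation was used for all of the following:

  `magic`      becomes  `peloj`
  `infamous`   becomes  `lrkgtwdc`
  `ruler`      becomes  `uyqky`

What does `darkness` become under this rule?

In magic: m→p is +3, a→e is +4, g→l is +5, i→o is +6 — the shift increases by 1 each position. Letter i (0-indexed) is shifted by i+3, so successive shifts are 3, 4, 5, ….
For darkness: d+3=g, a+4=e, r+5=w, k+6=q, n+7=u, e+8=m, s+9=b, s+10=c.

gewqumbc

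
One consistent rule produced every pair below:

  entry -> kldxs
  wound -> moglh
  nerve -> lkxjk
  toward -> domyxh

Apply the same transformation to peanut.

e(4)→k(10) and n(13)→l(11) fit y≡3x+24 (mod 26); the inverse of 3 mod 26 is 9. Treating letters as 0–25, the rule is x ↦ 3x + 24 (mod 26).
Applying it to peanut: p(15)→3·15+24≡17=r; e(4)→3·4+24≡10=k; a(0)→3·0+24≡24=y; n(13)→3·13+24≡11=l; u(20)→3·20+24≡6=g; t(19)→3·19+24≡3=d (all mod 26).

rkylgd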